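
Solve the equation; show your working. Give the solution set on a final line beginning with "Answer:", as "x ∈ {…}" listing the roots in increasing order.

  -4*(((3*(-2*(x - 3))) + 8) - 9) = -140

Step 1. [-4*(((3*(-2*(x - 3))) + 8) - 9) = -140] -4 out front; divide by -4. So div: ((3*(-2*(x - 3))) + 8) - 9 = 35.
Step 2. [((3*(-2*(x - 3))) + 8) - 9 = 35] add 9: x sits inside (… - 9) ⇒ sub: (3*(-2*(x - 3))) + 8 = 44.
Step 3. [(3*(-2*(x - 3))) + 8 = 44] +8 is outermost — subtract 8 both sides. So sub: 3*(-2*(x - 3)) = 36.
Step 4. [3*(-2*(x - 3)) = 36] LHS = 3·(…); ÷3 both sides ⇒ div: -2*(x - 3) = 12.
Step 5. [-2*(x - 3) = 12] divide by the outer -2 ⇒ div: x - 3 = -6.
Step 6. [x - 3 = -6] peel the -3: add 3 from each side ⇒ sub: x = -3.

Answer: x ∈ {-3}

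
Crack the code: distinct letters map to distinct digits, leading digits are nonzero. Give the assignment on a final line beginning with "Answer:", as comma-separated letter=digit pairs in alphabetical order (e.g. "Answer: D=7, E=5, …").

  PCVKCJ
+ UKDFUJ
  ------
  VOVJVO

Step 1. [col 1: J + J ≡ O (mod 10)] J=8 is one option consistent with column 1 (J + J ≡ O (mod 10), carry-in 0) — take it ⇒ J=8.
Step 2. [col 1: J + J ≡ O (mod 10)] column 1 reads J+J+carry(0)=O with J=8; with digits 8 already taken and all letters distinct, the only value for O is 6 ⇒ O=6.
Step 3. [col 2: C + U ≡ V (mod 10)] column 2 (C + U ≡ V (mod 10), carry-in 1) doesn't pin V yet; pick V=9 and continue ⇒ V=9.
Step 4. [col 2: C + U ≡ V (mod 10)] several values work for C in column 2 (C + U ≡ V (mod 10), carry-in 1); try C=1 ⇒ C=1.
Step 5. [col 2: C + U ≡ V (mod 10)] in column 2 we have C+U≡V with carry-in 1; given C=1, V=9 and digits 1,6,8,9 already taken and all letters distinct, that pins U to 7. So U=7.
Step 6. [col 3: K + F ≡ J (mod 10)] column 3 (K + F ≡ J (mod 10), carry-in 0) doesn't pin F yet; pick F=3 and continue, so F=3.
Step 7. [col 3: K + F ≡ J (mod 10)] column 3: given F=3, J=8, carry-in 0, and digits 1,3,6,7,8,9 already taken and all letters distinct, K+F≡J (mod 10) forces K=5, so K=5.
Step 8. [col 4: V + D ≡ V (mod 10)] in column 4 we have V+D≡V with carry-in 0; given V=9 and digits 1,3,5,6,7,8,9 already taken and all letters distinct, that pins D to 0. So D=0.
Step 9. [col 6: P + U ≡ V (mod 10)] column 6 reads P+U+carry(0)=V with U=7, V=9; with digits 0,1,3,5,6,7,8,9 already taken and all letters distinct, the only value for P is 2. So P=2.

Answer: C=1, D=0, F=3, J=8, K=5, O=6, P=2, U=7, V=9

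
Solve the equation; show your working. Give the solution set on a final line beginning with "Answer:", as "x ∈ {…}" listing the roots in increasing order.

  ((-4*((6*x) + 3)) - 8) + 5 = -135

Step 1. [((-4*((6*x) + 3)) - 8) + 5 = -135] subtract 5: x sits inside (… + 5), so sub: (-4*((6*x) + 3)) - 8 = -140.
Step 2. [(-4*((6*x) + 3)) - 8 = -140] common factor -4 (LHS and -140) — divide through ⇒ factor: ((6*x) + 3) + 2 = 35.
Step 3. [((6*x) + 3) + 2 = 35] 2 comes off first (subtract 2). So sub: (6*x) + 3 = 33.
Step 4. [(6*x) + 3 = 33] peel the +3: subtract 3 from each side ⇒ sub: 6*x = 30.
Step 5. [6*x = 30] 6·(inner) — divide through by 6, so div: x = 5.

Answer: x ∈ {5}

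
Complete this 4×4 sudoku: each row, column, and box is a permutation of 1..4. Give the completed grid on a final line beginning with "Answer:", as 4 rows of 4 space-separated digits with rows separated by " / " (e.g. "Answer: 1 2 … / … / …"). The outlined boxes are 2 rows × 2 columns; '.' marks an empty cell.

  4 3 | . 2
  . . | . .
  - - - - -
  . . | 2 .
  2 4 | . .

Step 1. [r2c1∈{1}] nothing but 1 survives at r2c1. So r2c1=1.
Step 2. [r3c4∈{1,3,4}] row 3 places 4 nowhere but r3c4. So r3c4=4.
Step 3. [r4c4∈{1,3}] in col 4, 1 fits only at r4c4, so r4c4=1.
Step 4. [r4c3∈{3}] only 3 remains possible at r4c3, so r4c3=3.
Step 5. [r3c2∈{1}] only 1 remains possible at r3c2, so r3c2=1.
Step 6. [r3c1∈{3}] r3c1's peers cover all but 3 ⇒ r3c1=3.
Step 7. [r2c4∈{3}] r2c4's peers cover all but 3 ⇒ r2c4=3.
Step 8. [r1c3∈{1}] r1c3's peers cover all but 1, so r1c3=1.
Step 9. [r2c3∈{4}] nothing but 4 survives at r2c3. So r2c3=4.
Step 10. [r2c2∈{2}] r2c2 is down to just 2, so r2c2=2.

Answer: 4 3 1 2 / 1 2 4 3 / 3 1 2 4 / 2 4 3 1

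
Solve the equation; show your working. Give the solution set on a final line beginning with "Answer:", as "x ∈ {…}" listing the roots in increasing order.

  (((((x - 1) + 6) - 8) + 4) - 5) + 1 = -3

Step 1. [(((((x - 1) + 6) - 8) + 4) - 5) + 1 = -3] subtract 1: x sits inside (… + 1), so sub: ((((x - 1) + 6) - 8) + 4) - 5 = -4.
Step 2. [((((x - 1) + 6) - 8) + 4) - 5 = -4] peel the -5: add 5 from each side. So sub: (((x - 1) + 6) - 8) + 4 = 1.
Step 3. [(((x - 1) + 6) - 8) + 4 = 1] +4 is outermost — subtract 4 both sides ⇒ sub: ((x - 1) + 6) - 8 = -3.
Step 4. [((x - 1) + 6) - 8 = -3] the outer -8 inverts by adding 8. So sub: (x - 1) + 6 = 5.
Step 5. [(x - 1) + 6 = 5] 6 comes off first (subtract 6). So sub: x - 1 = -1.
Step 6. [x - 1 = -1] the outer -1 inverts by adding 1, so sub: x = 0.

Answer: x ∈ {0}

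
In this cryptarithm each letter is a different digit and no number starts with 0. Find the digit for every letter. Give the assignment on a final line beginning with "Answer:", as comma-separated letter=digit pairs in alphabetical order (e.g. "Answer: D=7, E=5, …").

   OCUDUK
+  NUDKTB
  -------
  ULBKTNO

Step 1. [col 1: K + B ≡ O (mod 10)] several values work for K in column 1 (K + B ≡ O (mod 10), carry-in 0); try K=7 ⇒ K=7.
Step 2. [col 1: K + B ≡ O (mod 10)] O=6 is one option consistent with column 1 (K + B ≡ O (mod 10), carry-in 0) — take it ⇒ O=6.
Step 3. [U] U is the leading digit of a 7-digit sum of two 6-digit numbers; the final carry is exactly 1 ⇒ U=1.
Step 4. [col 1: K + B ≡ O (mod 10)] in column 1 we have K+B≡O with carry-in 0; given K=7, O=6 and digits 1,6,7 already taken and all letters distinct, that pins B to 9 ⇒ B=9.
Step 5. [col 2: U + T ≡ N (mod 10)] several values work for N in column 2 (U + T ≡ N (mod 10), carry-in 1); try N=4. So N=4.
Step 6. [col 2: U + T ≡ N (mod 10)] in column 2 we have U+T≡N with carry-in 1; given U=1, N=4 and digits 1,4,6,7,9 already taken and all letters distinct, that pins T to 2 ⇒ T=2.
Step 7. [col 3: D + K ≡ T (mod 10)] column 3: given K=7, T=2, carry-in 0, and digits 1,2,4,6,7,9 already taken and all letters distinct, D+K≡T (mod 10) forces D=5 ⇒ D=5.
Step 8. [col 5: C + U ≡ B (mod 10)] column 5 reads C+U+carry(0)=B with U=1, B=9; with digits 1,2,4,5,6,7,9 already taken and all letters distinct, the only value for C is 8 ⇒ C=8.
Step 9. [col 6: O + N ≡ L (mod 10)] column 6 reads O+N+carry(0)=L with O=6, N=4; with digits 1,2,4,5,6,7,8,9 already taken and all letters distinct, the only value for L is 0 ⇒ L=0.

Answer: B=9, C=8, D=5, K=7, L=0, N=4, O=6, T=2, U=1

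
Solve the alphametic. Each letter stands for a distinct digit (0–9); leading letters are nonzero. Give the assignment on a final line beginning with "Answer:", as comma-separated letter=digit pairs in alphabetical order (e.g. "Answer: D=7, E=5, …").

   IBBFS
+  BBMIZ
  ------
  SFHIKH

Step 1. [col 1: S + Z ≡ H (mod 10)] several values work for H in column 1 (S + Z ≡ H (mod 10), carry-in 0); try H=0 ⇒ H=0.
Step 2. [col 1: S + Z ≡ H (mod 10)] S=1 is one option consistent with column 1 (S + Z ≡ H (mod 10), carry-in 0) — take it. So S=1.
Step 3. [col 1: S + Z ≡ H (mod 10)] column 1 reads S+Z+carry(0)=H with S=1, H=0; with digits 0,1 already taken and all letters distinct, the only value for Z is 9 ⇒ Z=9.
Step 4. [col 2: F + I ≡ K (mod 10)] F=4 is one option consistent with column 2 (F + I ≡ K (mod 10), carry-in 1) — take it. So F=4.
Step 5. [col 2: F + I ≡ K (mod 10)] I=8 is one option consistent with column 2 (F + I ≡ K (mod 10), carry-in 1) — take it ⇒ I=8.
Step 6. [col 2: F + I ≡ K (mod 10)] column 2 reads F+I+carry(1)=K with F=4, I=8; with digits 0,1,4,8,9 already taken and all letters distinct, the only value for K is 3. So K=3.
Step 7. [col 3: B + M ≡ I (mod 10)] no forcing yet in column 3 (carry-in 1); M=2 is free and consistent — try it. So M=2.
Step 8. [col 3: B + M ≡ I (mod 10)] from column 3 (M=2, I=8, carry-in 1, digits 0,1,2,3,4,8,9 already taken and all letters distinct): B must equal 5, so B=5.

Answer: B=5, F=4, H=0, I=8, K=3, M=2, S=1, Z=9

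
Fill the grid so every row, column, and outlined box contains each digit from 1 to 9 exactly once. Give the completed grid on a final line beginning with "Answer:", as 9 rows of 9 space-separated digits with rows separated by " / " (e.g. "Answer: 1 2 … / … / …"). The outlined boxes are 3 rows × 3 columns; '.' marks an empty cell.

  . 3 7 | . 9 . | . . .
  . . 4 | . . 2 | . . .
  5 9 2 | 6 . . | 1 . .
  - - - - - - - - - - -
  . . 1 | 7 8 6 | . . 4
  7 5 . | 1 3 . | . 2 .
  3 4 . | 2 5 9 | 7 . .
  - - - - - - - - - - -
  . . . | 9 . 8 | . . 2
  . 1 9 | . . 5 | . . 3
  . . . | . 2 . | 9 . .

Step 1. [r8c4∈{4}] r8c4 has the single candidate 4 ⇒ r8c4=4.
Step 2. [r5c9∈{6,8,9}] across row 5, 9 lands solely at r5c9, so r5c9=9.
Step 3. [r2c8∈{3,5,6,7,8,9}] in row 2, 9 fits only at r2c8. So r2c8=9.
Step 4. [r3c5∈{4,7}] r3c5 is the only open cell in col 5 admitting 4. So r3c5=4.
Step 5. [r1c7∈{2,4,5,6,8}] in row 1, 2 fits only at r1c7 ⇒ r1c7=2.
Step 6. [r1c8∈{4,5,6,8}] 4 has one home in row 1: r1c8, so r1c8=4.
Step 7. [r8c1∈{2,6,8}] r8c1 is the only open cell in row 8 admitting 2. So r8c1=2.
Step 8. [r7c7∈{4,5,6}] r7c7 is the only open cell in col 7 admitting 4, so r7c7=4.
Step 9. [r7c1∈{6}] r7c1 is down to just 6, so r7c1=6.
Step 10. [r1c9∈{5,6,8}] row 1 places 6 nowhere but r1c9 ⇒ r1c9=6.
Step 11. [r9c8∈{1,5,6,7,8}] 6 has one home in row 9: r9c8. So r9c8=6.
Step 12. [r8c7∈{8}] only 8 remains possible at r8c7. So r8c7=8.
Step 13. [r8c8∈{7}] r8c8's peers cover all but 7 ⇒ r8c8=7.
Step 14. [r5c3∈{6,8}] r5c3 is the only open cell in row 5 admitting 8, so r5c3=8.
Step 15. [r9c4∈{3}] r9c4's peers cover all but 3. So r9c4=3.
Step 16. [r1c6∈{1}] nothing but 1 survives at r1c6, so r1c6=1.
Step 17. [r1c1∈{8}] only 8 remains possible at r1c1, so r1c1=8.
Step 18. [r9c6∈{7}] r9c6's peers cover all but 7, so r9c6=7.
Step 19. [r9c9∈{1,5}] in row 9, 1 fits only at r9c9, so r9c9=1.
Step 20. [r2c9∈{5,7,8}] r2c9 is the only open cell in col 9 admitting 5. So r2c9=5.
Step 21. [r2c7∈{3}] r2c7 is down to just 3, so r2c7=3.
Step 22. [r6c9∈{8}] nothing but 8 survives at r6c9, so r6c9=8.
Step 23. [r7c8∈{5}] only 5 remains possible at r7c8 ⇒ r7c8=5.
Step 24. [r4c2∈{2}] r4c2's peers cover all but 2, so r4c2=2.
Step 25. [r2c2∈{6}] r2c2 is down to just 6 ⇒ r2c2=6.
Step 26. [r5c7∈{6}] r5c7's peers cover all but 6. So r5c7=6.
Step 27. [r1c4∈{5}] r1c4's peers cover all but 5, so r1c4=5.
Step 28. [r8c5∈{6}] nothing but 6 survives at r8c5 ⇒ r8c5=6.
Step 29. [r4c7∈{5}] r4c7's peers cover all but 5 ⇒ r4c7=5.
Step 30. [r6c8∈{1}] only 1 remains possible at r6c8, so r6c8=1.
Step 31. [r5c6∈{4}] only 4 remains possible at r5c6 ⇒ r5c6=4.
Step 32. [r3c6∈{3}] r3c6 is down to just 3 ⇒ r3c6=3.
Step 33. [r4c8∈{3}] r4c8 is down to just 3, so r4c8=3.
Step 34. [r2c5∈{7}] r2c5 is down to just 7 ⇒ r2c5=7.
Step 35. [r2c1∈{1}] r2c1 has the single candidate 1, so r2c1=1.
Step 36. [r7c2∈{7}] r7c2's peers cover all but 7 ⇒ r7c2=7.
Step 37. [r3c9∈{7}] r3c9 is down to just 7 ⇒ r3c9=7.
Step 38. [r3c8∈{8}] nothing but 8 survives at r3c8. So r3c8=8.
Step 39. [r9c1∈{4}] r9c1 is down to just 4. So r9c1=4.
Step 40. [r9c2∈{8}] r9c2's peers cover all but 8. So r9c2=8.
Step 41. [r9c3∈{5}] nothing but 5 survives at r9c3, so r9c3=5.
Step 42. [r7c3∈{3}] r7c3's peers cover all but 3. So r7c3=3.
Step 43. [r2c4∈{8}] r2c4 is down to just 8 ⇒ r2c4=8.
Step 44. [r4c1∈{9}] nothing but 9 survives at r4c1, so r4c1=9.
Step 45. [r6c3∈{6}] r6c3 is down to just 6 ⇒ r6c3=6.
Step 46. [r7c5∈{1}] r7c5 is down to just 1, so r7c5=1.

Answer: 8 3 7 5 9 1 2 4 6 / 1 6 4 8 7 2 3 9 5 / 5 9 2 6 4 3 1 8 7 / 9 2 1 7 8 6 5 3 4 / 7 5 8 1 3 4 6 2 9 / 3 4 6 2 5 9 7 1 8 / 6 7 3 9 1 8 4 5 2 / 2 1 9 4 6 5 8 7 3 / 4 8 5 3 2 7 9 6 1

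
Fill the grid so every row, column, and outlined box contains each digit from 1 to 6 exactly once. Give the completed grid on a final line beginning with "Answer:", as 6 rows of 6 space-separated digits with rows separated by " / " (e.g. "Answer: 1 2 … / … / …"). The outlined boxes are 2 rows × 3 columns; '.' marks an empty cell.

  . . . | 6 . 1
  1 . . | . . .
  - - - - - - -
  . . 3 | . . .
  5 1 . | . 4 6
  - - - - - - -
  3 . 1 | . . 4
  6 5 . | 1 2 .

Step 1. [r4c3∈{2}] only 2 remains possible at r4c3, so r4c3=2.
Step 2. [r2c4∈{2,3,4,5}] in col 4, 4 fits only at r2c4. So r2c4=4.
Step 3. [r2c6∈{2,3,5}] across box 2, 2 lands solely at r2c6. So r2c6=2.
Step 4. [r1c1∈{2,4}] r1c1 is the only open cell in col 1 admitting 2, so r1c1=2.
Step 5. [r3c2∈{4,6}] in row 3, 6 fits only at r3c2. So r3c2=6.
Step 6. [r3c6∈{5}] r3c6's peers cover all but 5. So r3c6=5.
Step 7. [r1c2∈{3,4}] in col 2, 4 fits only at r1c2, so r1c2=4.
Step 8. [r1c5∈{3,5}] 3 has one home in row 1: r1c5, so r1c5=3.
Step 9. [r2c5∈{5}] only 5 remains possible at r2c5 ⇒ r2c5=5.
Step 10. [r1c3∈{5}] r1c3 is down to just 5, so r1c3=5.
Step 11. [r6c3∈{4}] r6c3 is down to just 4 ⇒ r6c3=4.
Step 12. [r3c4∈{2}] r3c4 has the single candidate 2, so r3c4=2.
Step 13. [r2c3∈{6}] nothing but 6 survives at r2c3, so r2c3=6.
Step 14. [r5c2∈{2}] nothing but 2 survives at r5c2 ⇒ r5c2=2.
Step 15. [r6c6∈{3}] nothing but 3 survives at r6c6 ⇒ r6c6=3.
Step 16. [r3c1∈{4}] r3c1 has the single candidate 4. So r3c1=4.
Step 17. [r4c4∈{3}] only 3 remains possible at r4c4, so r4c4=3.
Step 18. [r3c5∈{1}] nothing but 1 survives at r3c5. So r3c5=1.
Step 19. [r2c2∈{3}] r2c2's peers cover all but 3 ⇒ r2c2=3.
Step 20. [r5c5∈{6}] nothing but 6 survives at r5c5. So r5c5=6.
Step 21. [r5c4∈{5}] r5c4's peers cover all but 5, so r5c4=5.

Answer: 2 4 5 6 3 1 / 1 3 6 4 5 2 / 4 6 3 2 1 5 / 5 1 2 3 4 6 / 3 2 1 5 6 4 / 6 5 4 1 2 3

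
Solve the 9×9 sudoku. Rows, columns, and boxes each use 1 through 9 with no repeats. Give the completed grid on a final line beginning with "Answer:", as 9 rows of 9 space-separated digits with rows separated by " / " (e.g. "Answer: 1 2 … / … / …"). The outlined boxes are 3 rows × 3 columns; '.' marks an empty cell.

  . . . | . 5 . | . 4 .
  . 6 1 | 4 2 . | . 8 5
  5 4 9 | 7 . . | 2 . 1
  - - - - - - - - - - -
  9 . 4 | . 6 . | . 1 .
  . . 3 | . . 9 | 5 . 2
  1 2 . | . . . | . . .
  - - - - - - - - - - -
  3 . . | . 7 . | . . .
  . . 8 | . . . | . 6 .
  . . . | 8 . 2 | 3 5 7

Step 1. [r2c6∈{3}] r2c6 has the single candidate 3, so r2c6=3.
Step 2. [r1c4∈{1,6,9}] box 2 places 9 nowhere but r1c4 ⇒ r1c4=9.
Step 3. [r2c1∈{7}] r2c1 is down to just 7, so r2c1=7.
Step 4. [r6c3∈{5,6,7}] col 3 places 7 nowhere but r6c3, so r6c3=7.
Step 5. [r5c5∈{1,4,8}] r5c5 is the only open cell in row 5 admitting 4. So r5c5=4.
Step 6. [r7c3∈{2,5,6}] in col 3, 5 fits only at r7c3 ⇒ r7c3=5.
Step 7. [r1c6∈{1,6,8}] across row 1, 1 lands solely at r1c6, so r1c6=1.
Step 8. [r4c6∈{5,7,8}] in col 6, 7 fits only at r4c6, so r4c6=7.
Step 9. [r4c7∈{8}] only 8 remains possible at r4c7. So r4c7=8.
Step 10. [r4c9∈{3}] nothing but 3 survives at r4c9. So r4c9=3.
Step 11. [r2c7∈{9}] nothing but 9 survives at r2c7 ⇒ r2c7=9.
Step 12. [r5c1∈{6,8}] in row 5, 6 fits only at r5c1, so r5c1=6.
Step 13. [r1c1∈{2,8}] col 1 places 8 nowhere but r1c1, so r1c1=8.
Step 14. [r7c9∈{4,8,9}] across row 7, 8 lands solely at r7c9 ⇒ r7c9=8.
Step 15. [r7c4∈{1,6}] in col 4, 6 fits only at r7c4 ⇒ r7c4=6.
Step 16. [r8c2∈{1,7,9}] in row 8, 7 fits only at r8c2 ⇒ r8c2=7.
Step 17. [r6c8∈{9}] nothing but 9 survives at r6c8 ⇒ r6c8=9.
Step 18. [r7c6∈{4}] r7c6 has the single candidate 4 ⇒ r7c6=4.
Step 19. [r8c9∈{4,9}] r8c9 is the only open cell in col 9 admitting 9 ⇒ r8c9=9.
Step 20. [r8c7∈{1,4}] 4 has one home in box 9: r8c7 ⇒ r8c7=4.
Step 21. [r9c5∈{1,9}] r9c5 is the only open cell in col 5 admitting 9. So r9c5=9.
Step 22. [r1c9∈{6}] r1c9 has the single candidate 6 ⇒ r1c9=6.
Step 23. [r8c6∈{5}] r8c6 is down to just 5. So r8c6=5.
Step 24. [r6c4∈{3,5}] r6c4 is the only open cell in row 6 admitting 5 ⇒ r6c4=5.
Step 25. [r8c5∈{1,3}] across col 5, 1 lands solely at r8c5. So r8c5=1.
Step 26. [r3c5∈{8}] r3c5 is down to just 8, so r3c5=8.
Step 27. [r7c2∈{1,9}] r7c2 is the only open cell in row 7 admitting 9. So r7c2=9.
Step 28. [r6c9∈{4}] r6c9 is down to just 4. So r6c9=4.
Step 29. [r8c4∈{3}] r8c4 has the single candidate 3. So r8c4=3.
Step 30. [r8c1∈{2}] only 2 remains possible at r8c1, so r8c1=2.
Step 31. [r4c2∈{5}] r4c2 is down to just 5, so r4c2=5.
Step 32. [r4c4∈{2}] r4c4 is down to just 2 ⇒ r4c4=2.
Step 33. [r5c8∈{7}] r5c8 has the single candidate 7, so r5c8=7.
Step 34. [r9c3∈{6}] r9c3 is down to just 6. So r9c3=6.
Step 35. [r9c2∈{1}] r9c2 is down to just 1, so r9c2=1.
Step 36. [r7c8∈{2}] r7c8 is down to just 2, so r7c8=2.
Step 37. [r6c7∈{6}] r6c7 has the single candidate 6 ⇒ r6c7=6.
Step 38. [r1c3∈{2}] r1c3's peers cover all but 2 ⇒ r1c3=2.
Step 39. [r9c1∈{4}] r9c1 is down to just 4. So r9c1=4.
Step 40. [r3c8∈{3}] only 3 remains possible at r3c8, so r3c8=3.
Step 41. [r1c7∈{7}] r1c7 is down to just 7 ⇒ r1c7=7.
Step 42. [r7c7∈{1}] only 1 remains possible at r7c7 ⇒ r7c7=1.
Step 43. [r5c2∈{8}] r5c2 has the single candidate 8. So r5c2=8.
Step 44. [r6c5∈{3}] r6c5 has the single candidate 3, so r6c5=3.
Step 45. [r5c4∈{1}] nothing but 1 survives at r5c4, so r5c4=1.
Step 46. [r6c6∈{8}] r6c6 is down to just 8 ⇒ r6c6=8.
Step 47. [r1c2∈{3}] only 3 remains possible at r1c2 ⇒ r1c2=3.
Step 48. [r3c6∈{6}] r3c6 is down to just 6, so r3c6=6.

Answer: 8 3 2 9 5 1 7 4 6 / 7 6 1 4 2 3 9 8 5 / 5 4 9 7 8 6 2 3 1 / 9 5 4 2 6 7 8 1 3 / 6 8 3 1 4 9 5 7 2 / 1 2 7 5 3 8 6 9 4 / 3 9 5 6 7 4 1 2 8 / 2 7 8 3 1 5 4 6 9 / 4 1 6 8 9 2 3 5 7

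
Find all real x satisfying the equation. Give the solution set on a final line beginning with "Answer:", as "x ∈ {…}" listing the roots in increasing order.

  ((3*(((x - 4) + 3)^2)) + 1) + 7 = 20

Step 1. [((3*(((x - 4) + 3)^2)) + 1) + 7 = 20] peel the +7: subtract 7 from each side ⇒ sub: (3*(((x - 4) + 3)^2)) + 1 = 13.
Step 2. [(3*(((x - 4) + 3)^2)) + 1 = 13] subtract 1: x sits inside (… + 1). So sub: 3*(((x - 4) + 3)^2) = 12.
Step 3. [3*(((x - 4) + 3)^2) = 12] LHS = 3·(…); ÷3 both sides ⇒ div: ((x - 4) + 3)^2 = 4.
Step 4. [((x - 4) + 3)^2 = 4] 4 ≥ 0, LHS is (·)² — take ±√ ⇒ sqrt: (x - 4) + 3 = 2 or -2.
Step 5. [(x - 4) + 3 = 2 or -2] +3 is outermost — subtract 3 both sides. So sub: x - 4 = -1 or -5.
Step 6. [x - 4 = -1 or -5] -4 is outermost — add 4 both sides, so sub: x = 3 or -1.

Answer: x ∈ {-1, 3}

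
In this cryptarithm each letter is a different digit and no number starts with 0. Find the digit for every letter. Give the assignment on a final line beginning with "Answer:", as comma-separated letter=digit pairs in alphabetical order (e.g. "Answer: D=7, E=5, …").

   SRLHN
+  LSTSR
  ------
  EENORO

Step 1. [E] the sum has 6 digits but both addends have 5; that extra leading digit E is the final carry, namely 1, so E=1.
Step 2. [col 1: N + R ≡ O (mod 10)] column 1 (N + R ≡ O (mod 10), carry-in 0) doesn't pin N yet; pick N=7 and continue. So N=7.
Step 3. [col 1: N + R ≡ O (mod 10)] several values work for R in column 1 (N + R ≡ O (mod 10), carry-in 0); try R=9. So R=9.
Step 4. [col 1: N + R ≡ O (mod 10)] column 1 reads N+R+carry(0)=O with N=7, R=9; with digits 1,7,9 already taken and all letters distinct, the only value for O is 6 ⇒ O=6.
Step 5. [col 2: H + S ≡ R (mod 10)] several values work for H in column 2 (H + S ≡ R (mod 10), carry-in 1); try H=0, so H=0.
Step 6. [col 2: H + S ≡ R (mod 10)] from column 2 (H=0, R=9, carry-in 1, digits 0,1,6,7,9 already taken and all letters distinct): S must equal 8, so S=8.
Step 7. [col 3: L + T ≡ O (mod 10)] column 3 (L + T ≡ O (mod 10), carry-in 0) doesn't pin T yet; pick T=4 and continue, so T=4.
Step 8. [col 3: L + T ≡ O (mod 10)] from column 3 (T=4, O=6, carry-in 0, digits 0,1,4,6,7,8,9 already taken and all letters distinct): L must equal 2, so L=2.

Answer: E=1, H=0, L=2, N=7, O=6, R=9, S=8, T=4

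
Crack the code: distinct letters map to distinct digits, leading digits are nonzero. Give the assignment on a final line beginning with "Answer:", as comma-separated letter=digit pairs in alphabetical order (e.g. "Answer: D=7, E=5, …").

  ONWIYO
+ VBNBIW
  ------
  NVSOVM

Step 1. [col 1: O + W ≡ M (mod 10)] O=1 is one option consistent with column 1 (O + W ≡ M (mod 10), carry-in 0) — take it. So O=1.
Step 2. [col 1: O + W ≡ M (mod 10)] W=5 is one option consistent with column 1 (O + W ≡ M (mod 10), carry-in 0) — take it. So W=5.
Step 3. [col 1: O + W ≡ M (mod 10)] column 1 reads O+W+carry(0)=M with O=1, W=5; with digits 1,5 already taken and all letters distinct, the only value for M is 6, so M=6.
Step 4. [col 2: Y + I ≡ V (mod 10)] column 2 (Y + I ≡ V (mod 10), carry-in 0) doesn't pin V yet; pick V=2 and continue. So V=2.
Step 5. [col 2: Y + I ≡ V (mod 10)] several values work for Y in column 2 (Y + I ≡ V (mod 10), carry-in 0); try Y=9, so Y=9.
Step 6. [col 2: Y + I ≡ V (mod 10)] column 2: given Y=9, V=2, carry-in 0, and digits 1,2,5,6,9 already taken and all letters distinct, Y+I≡V (mod 10) forces I=3 ⇒ I=3.
Step 7. [col 3: I + B ≡ O (mod 10)] in column 3 we have I+B≡O with carry-in 1; given I=3, O=1 and digits 1,2,3,5,6,9 already taken and all letters distinct, that pins B to 7. So B=7.
Step 8. [col 4: W + N ≡ S (mod 10)] several values work for S in column 4 (W + N ≡ S (mod 10), carry-in 1); try S=0. So S=0.
Step 9. [col 4: W + N ≡ S (mod 10)] from column 4 (W=5, S=0, carry-in 1, digits 0,1,2,3,5,6,7,9 already taken and all letters distinct): N must equal 4 ⇒ N=4.

Answer: B=7, I=3, M=6, N=4, O=1, S=0, V=2, W=5, Y=9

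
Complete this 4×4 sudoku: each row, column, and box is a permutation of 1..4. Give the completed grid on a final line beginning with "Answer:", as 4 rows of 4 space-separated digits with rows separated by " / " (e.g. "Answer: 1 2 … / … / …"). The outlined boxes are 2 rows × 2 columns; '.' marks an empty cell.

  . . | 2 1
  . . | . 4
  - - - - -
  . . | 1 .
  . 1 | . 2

Step 1. [r3c4∈{3}] only 3 remains possible at r3c4 ⇒ r3c4=3.
Step 2. [r4c1∈{3,4}] row 4 places 3 nowhere but r4c1, so r4c1=3.
Step 3. [r1c1∈{4}] nothing but 4 survives at r1c1. So r1c1=4.
Step 4. [r3c1∈{2}] r3c1 is down to just 2, so r3c1=2.
Step 5. [r2c3∈{3}] r2c3's peers cover all but 3. So r2c3=3.
Step 6. [r3c2∈{4}] r3c2 is down to just 4, so r3c2=4.
Step 7. [r2c2∈{2}] r2c2 has the single candidate 2 ⇒ r2c2=2.
Step 8. [r2c1∈{1}] only 1 remains possible at r2c1, so r2c1=1.
Step 9. [r4c3∈{4}] r4c3's peers cover all but 4. So r4c3=4.
Step 10. [r1c2∈{3}] r1c2 has the single candidate 3 ⇒ r1c2=3.

Answer: 4 3 2 1 / 1 2 3 4 / 2 4 1 3 / 3 1 4 2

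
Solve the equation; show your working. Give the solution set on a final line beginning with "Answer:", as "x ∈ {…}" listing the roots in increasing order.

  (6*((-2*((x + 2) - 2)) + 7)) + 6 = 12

Step 1. [(6*((-2*((x + 2) - 2)) + 7)) + 6 = 12] 6 divides every term; factor it out, so factor: ((-2*((x + 2) - 2)) + 7) + 1 = 2.
Step 2. [((-2*((x + 2) - 2)) + 7) + 1 = 2] the outer +1 inverts by subtracting 1. So sub: (-2*((x + 2) - 2)) + 7 = 1.
Step 3. [(-2*((x + 2) - 2)) + 7 = 1] the outer +7 inverts by subtracting 7, so sub: -2*((x + 2) - 2) = -6.
Step 4. [-2*((x + 2) - 2) = -6] -2 out front; divide by -2 ⇒ div: (x + 2) - 2 = 3.
Step 5. [(x + 2) - 2 = 3] the outer -2 inverts by adding 2 ⇒ sub: x + 2 = 5.
Step 6. [x + 2 = 5] the outer +2 inverts by subtracting 2, so sub: x = 3.

Answer: x ∈ {3}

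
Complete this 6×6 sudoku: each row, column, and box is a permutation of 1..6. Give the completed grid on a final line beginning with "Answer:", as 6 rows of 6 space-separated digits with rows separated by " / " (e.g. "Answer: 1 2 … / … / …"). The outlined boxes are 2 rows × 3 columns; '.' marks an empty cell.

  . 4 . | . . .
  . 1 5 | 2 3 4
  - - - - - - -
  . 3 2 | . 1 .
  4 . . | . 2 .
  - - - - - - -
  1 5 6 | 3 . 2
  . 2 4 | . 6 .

Step 1. [r4c2∈{6}] only 6 remains possible at r4c2, so r4c2=6.
Step 2. [r4c4∈{5}] only 5 remains possible at r4c4. So r4c4=5.
Step 3. [r3c6∈{6}] nothing but 6 survives at r3c6, so r3c6=6.
Step 4. [r6c6∈{1,5}] r6c6 is the only open cell in row 6 admitting 5, so r6c6=5.
Step 5. [r1c1∈{2,3,6}] r1c1 is the only open cell in row 1 admitting 2. So r1c1=2.
Step 6. [r1c6∈{1}] r1c6 is down to just 1, so r1c6=1.
Step 7. [r1c4∈{6}] r1c4 is down to just 6. So r1c4=6.
Step 8. [r3c4∈{4}] r3c4 has the single candidate 4. So r3c4=4.
Step 9. [r2c1∈{6}] r2c1's peers cover all but 6. So r2c1=6.
Step 10. [r6c1∈{3}] r6c1 has the single candidate 3, so r6c1=3.
Step 11. [r4c3∈{1}] only 1 remains possible at r4c3. So r4c3=1.
Step 12. [r4c6∈{3}] only 3 remains possible at r4c6 ⇒ r4c6=3.
Step 13. [r6c4∈{1}] r6c4 has the single candidate 1. So r6c4=1.
Step 14. [r3c1∈{5}] r3c1 is down to just 5, so r3c1=5.
Step 15. [r1c3∈{3}] nothing but 3 survives at r1c3, so r1c3=3.
Step 16. [r1c5∈{5}] nothing but 5 survives at r1c5. So r1c5=5.
Step 17. [r5c5∈{4}] r5c5 is down to just 4. So r5c5=4.

Answer: 2 4 3 6 5 1 / 6 1 5 2 3 4 / 5 3 2 4 1 6 / 4 6 1 5 2 3 / 1 5 6 3 4 2 / 3 2 4 1 6 5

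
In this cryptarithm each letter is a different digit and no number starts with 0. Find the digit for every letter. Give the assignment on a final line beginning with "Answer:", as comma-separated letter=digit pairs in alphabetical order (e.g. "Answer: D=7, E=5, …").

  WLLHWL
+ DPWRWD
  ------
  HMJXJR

Step 1. [col 1: L + D ≡ R (mod 10)] several values work for L in column 1 (L + D ≡ R (mod 10), carry-in 0); try L=1. So L=1.
Step 2. [col 1: L + D ≡ R (mod 10)] no forcing yet in column 1 (carry-in 0); D=5 is free and consistent — try it. So D=5.
Step 3. [col 1: L + D ≡ R (mod 10)] column 1: given L=1, D=5, carry-in 0, and digits 1,5 already taken and all letters distinct, L+D≡R (mod 10) forces R=6, so R=6.
Step 4. [col 2: W + W ≡ J (mod 10)] no forcing yet in column 2 (carry-in 0); W=2 is free and consistent — try it, so W=2.
Step 5. [col 2: W + W ≡ J (mod 10)] from column 2 (W=2, carry-in 0, digits 1,2,5,6 already taken and all letters distinct): J must equal 4. So J=4.
Step 6. [col 3: H + R ≡ X (mod 10)] no forcing yet in column 3 (carry-in 0); H=7 is free and consistent — try it, so H=7.
Step 7. [col 3: H + R ≡ X (mod 10)] from column 3 (H=7, R=6, carry-in 0, digits 1,2,4,5,6,7 already taken and all letters distinct): X must equal 3. So X=3.
Step 8. [col 5: L + P ≡ M (mod 10)] several values work for P in column 5 (L + P ≡ M (mod 10), carry-in 0); try P=8, so P=8.
Step 9. [col 5: L + P ≡ M (mod 10)] in column 5 we have L+P≡M with carry-in 0; given L=1, P=8 and digits 1,2,3,4,5,6,7,8 already taken and all letters distinct, that pins M to 9 ⇒ M=9.

Answer: D=5, H=7, J=4, L=1, M=9, P=8, R=6, W=2, X=3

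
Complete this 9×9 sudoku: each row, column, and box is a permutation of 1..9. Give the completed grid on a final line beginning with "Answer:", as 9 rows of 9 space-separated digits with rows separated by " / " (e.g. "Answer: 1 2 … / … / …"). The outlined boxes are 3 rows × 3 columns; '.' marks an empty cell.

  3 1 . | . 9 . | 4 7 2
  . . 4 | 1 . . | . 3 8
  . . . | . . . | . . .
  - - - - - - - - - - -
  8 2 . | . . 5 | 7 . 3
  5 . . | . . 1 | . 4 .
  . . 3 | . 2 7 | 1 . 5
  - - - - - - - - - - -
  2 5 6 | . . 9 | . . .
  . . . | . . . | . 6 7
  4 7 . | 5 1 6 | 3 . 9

Step 1. [r1c4∈{6,8}] across row 1, 6 lands solely at r1c4 ⇒ r1c4=6.
Step 2. [r7c7∈{8}] nothing but 8 survives at r7c7 ⇒ r7c7=8.
Step 3. [r3c8∈{1,5,9}] 5 has one home in col 8: r3c8. So r3c8=5.
Step 4. [r8c2∈{3,8,9}] across col 2, 3 lands solely at r8c2, so r8c2=3.
Step 5. [r3c2∈{6,8,9}] r3c2 is the only open cell in col 2 admitting 8, so r3c2=8.
Step 6. [r3c3∈{2,7,9}] r3c3 is the only open cell in col 3 admitting 2, so r3c3=2.
Step 7. [r5c9∈{6}] r5c9 has the single candidate 6 ⇒ r5c9=6.
Step 8. [r5c2∈{9}] r5c2 is down to just 9, so r5c2=9.
Step 9. [r2c2∈{6}] only 6 remains possible at r2c2, so r2c2=6.
Step 10. [r8c4∈{2,4,8}] across col 4, 2 lands solely at r8c4, so r8c4=2.
Step 11. [r7c9∈{1,4}] across col 9, 4 lands solely at r7c9, so r7c9=4.
Step 12. [r3c6∈{3,4}] r3c6 is the only open cell in col 6 admitting 3, so r3c6=3.
Step 13. [r8c3∈{1,8,9}] in col 3, 9 fits only at r8c3 ⇒ r8c3=9.
Step 14. [r8c6∈{4,8}] 4 has one home in col 6: r8c6. So r8c6=4.
Step 15. [r6c8∈{8,9}] in col 8, 8 fits only at r6c8 ⇒ r6c8=8.
Step 16. [r5c4∈{3,8}] r5c4 is the only open cell in col 4 admitting 8, so r5c4=8.
Step 17. [r7c4∈{3,7}] col 4 places 3 nowhere but r7c4, so r7c4=3.
Step 18. [r3c4∈{4,7}] col 4 places 7 nowhere but r3c4 ⇒ r3c4=7.
Step 19. [r2c7∈{9}] nothing but 9 survives at r2c7 ⇒ r2c7=9.
Step 20. [r6c4∈{4,9}] row 6 places 9 nowhere but r6c4, so r6c4=9.
Step 21. [r3c5∈{4}] r3c5 is down to just 4. So r3c5=4.
Step 22. [r8c1∈{1}] only 1 remains possible at r8c1 ⇒ r8c1=1.
Step 23. [r2c1∈{7}] r2c1's peers cover all but 7. So r2c1=7.
Step 24. [r4c3∈{1}] r4c3 has the single candidate 1 ⇒ r4c3=1.
Step 25. [r1c3∈{5}] r1c3's peers cover all but 5. So r1c3=5.
Step 26. [r4c4∈{4}] r4c4 is down to just 4. So r4c4=4.
Step 27. [r2c5∈{5}] nothing but 5 survives at r2c5, so r2c5=5.
Step 28. [r5c3∈{7}] nothing but 7 survives at r5c3, so r5c3=7.
Step 29. [r3c7∈{6}] r3c7 is down to just 6. So r3c7=6.
Step 30. [r4c8∈{9}] r4c8 has the single candidate 9 ⇒ r4c8=9.
Step 31. [r9c3∈{8}] nothing but 8 survives at r9c3 ⇒ r9c3=8.
Step 32. [r7c8∈{1}] r7c8 has the single candidate 1. So r7c8=1.
Step 33. [r7c5∈{7}] nothing but 7 survives at r7c5 ⇒ r7c5=7.
Step 34. [r5c7∈{2}] only 2 remains possible at r5c7. So r5c7=2.
Step 35. [r6c2∈{4}] r6c2 has the single candidate 4, so r6c2=4.
Step 36. [r8c7∈{5}] r8c7 is down to just 5 ⇒ r8c7=5.
Step 37. [r2c6∈{2}] nothing but 2 survives at r2c6, so r2c6=2.
Step 38. [r5c5∈{3}] only 3 remains possible at r5c5 ⇒ r5c5=3.
Step 39. [r6c1∈{6}] r6c1's peers cover all but 6, so r6c1=6.
Step 40. [r9c8∈{2}] r9c8 has the single candidate 2 ⇒ r9c8=2.
Step 41. [r8c5∈{8}] only 8 remains possible at r8c5, so r8c5=8.
Step 42. [r4c5∈{6}] only 6 remains possible at r4c5. So r4c5=6.
Step 43. [r1c6∈{8}] r1c6's peers cover all but 8, so r1c6=8.
Step 44. [r3c9∈{1}] r3c9 is down to just 1 ⇒ r3c9=1.
Step 45. [r3c1∈{9}] only 9 remains possible at r3c1. So r3c1=9.

Answer: 3 1 5 6 9 8 4 7 2 / 7 6 4 1 5 2 9 3 8 / 9 8 2 7 4 3 6 5 1 / 8 2 1 4 6 5 7 9 3 / 5 9 7 8 3 1 2 4 6 / 6 4 3 9 2 7 1 8 5 / 2 5 6 3 7 9 8 1 4 / 1 3 9 2 8 4 5 6 7 / 4 7 8 5 1 6 3 2 9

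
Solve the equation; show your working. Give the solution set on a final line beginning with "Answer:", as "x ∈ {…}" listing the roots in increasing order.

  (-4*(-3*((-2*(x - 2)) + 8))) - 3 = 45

Step 1. [(-4*(-3*((-2*(x - 2)) + 8))) - 3 = 45] -3 is outermost — add 3 both sides, so sub: -4*(-3*((-2*(x - 2)) + 8)) = 48.
Step 2. [-4*(-3*((-2*(x - 2)) + 8)) = 48] LHS = -4·(…); ÷-4 both sides. So div: -3*((-2*(x - 2)) + 8) = -12.
Step 3. [-3*((-2*(x - 2)) + 8) = -12] -3 out front; divide by -3 ⇒ div: (-2*(x - 2)) + 8 = 4.
Step 4. [(-2*(x - 2)) + 8 = 4] +8 is outermost — subtract 8 both sides. So sub: -2*(x - 2) = -4.
Step 5. [-2*(x - 2) = -4] leading coefficient -2: divide by -2 ⇒ div: x - 2 = 2.
Step 6. [x - 2 = 2] -2 is outermost — add 2 both sides ⇒ sub: x = 4.

Answer: x ∈ {4}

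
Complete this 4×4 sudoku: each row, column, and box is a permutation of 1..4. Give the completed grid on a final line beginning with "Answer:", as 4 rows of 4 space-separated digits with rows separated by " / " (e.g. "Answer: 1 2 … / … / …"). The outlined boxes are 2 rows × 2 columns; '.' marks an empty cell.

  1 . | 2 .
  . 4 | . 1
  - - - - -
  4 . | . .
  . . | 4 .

Step 1. [r1c2∈{3}] r1c2 has the single candidate 3, so r1c2=3.
Step 2. [r3c3∈{1,3}] in col 3, 1 fits only at r3c3, so r3c3=1.
Step 3. [r3c2∈{2}] r3c2 is down to just 2. So r3c2=2.
Step 4. [r4c1∈{3}] r4c1's peers cover all but 3. So r4c1=3.
Step 5. [r2c3∈{3}] r2c3's peers cover all but 3 ⇒ r2c3=3.
Step 6. [r2c1∈{2}] only 2 remains possible at r2c1. So r2c1=2.
Step 7. [r1c4∈{4}] r1c4 is down to just 4 ⇒ r1c4=4.
Step 8. [r3c4∈{3}] r3c4 is down to just 3. So r3c4=3.
Step 9. [r4c4∈{2}] nothing but 2 survives at r4c4, so r4c4=2.
Step 10. [r4c2∈{1}] r4c2's peers cover all but 1. So r4c2=1.

Answer: 1 3 2 4 / 2 4 3 1 / 4 2 1 3 / 3 1 4 2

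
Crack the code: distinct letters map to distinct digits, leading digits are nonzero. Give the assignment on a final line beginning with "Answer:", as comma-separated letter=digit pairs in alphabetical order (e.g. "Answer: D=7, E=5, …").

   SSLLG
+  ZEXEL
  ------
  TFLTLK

Step 1. [col 1: G + L ≡ K (mod 10)] several values work for K in column 1 (G + L ≡ K (mod 10), carry-in 0); try K=7. So K=7.
Step 2. [T] adding two 5-digit numbers gives at most 5+1 digits, and here it does — T is that final carry and must be 1, so T=1.
Step 3. [col 1: G + L ≡ K (mod 10)] several values work for L in column 1 (G + L ≡ K (mod 10), carry-in 0); try L=5, so L=5.
Step 4. [col 1: G + L ≡ K (mod 10)] in column 1 we have G+L≡K with carry-in 0; given L=5, K=7 and digits 1,5,7 already taken and all letters distinct, that pins G to 2, so G=2.
Step 5. [col 2: L + E ≡ L (mod 10)] from column 2 (L=5, carry-in 0, digits 1,2,5,7 already taken and all letters distinct): E must equal 0 ⇒ E=0.
Step 6. [col 3: L + X ≡ T (mod 10)] in column 3 we have L+X≡T with carry-in 0; given L=5, T=1 and digits 0,1,2,5,7 already taken and all letters distinct, that pins X to 6. So X=6.
Step 7. [col 4: S + E ≡ L (mod 10)] in column 4 we have S+E≡L with carry-in 1; given E=0, L=5 and digits 0,1,2,5,6,7 already taken and all letters distinct, that pins S to 4. So S=4.
Step 8. [col 5: S + Z ≡ F (mod 10)] from column 5 (S=4, carry-in 0, digits 0,1,2,4,5,6,7 already taken and all letters distinct): F must equal 3, so F=3.
Step 9. [col 5: S + Z ≡ F (mod 10)] column 5 reads S+Z+carry(0)=F with S=4, F=3; with digits 0,1,2,3,4,5,6,7 already taken and all letters distinct, the only value for Z is 9 ⇒ Z=9.

Answer: E=0, F=3, G=2, K=7, L=5, S=4, T=1, X=6, Z=9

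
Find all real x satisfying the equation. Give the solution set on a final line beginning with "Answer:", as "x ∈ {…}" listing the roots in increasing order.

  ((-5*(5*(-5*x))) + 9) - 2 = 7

Step 1. [((-5*(5*(-5*x))) + 9) - 2 = 7] peel the -2: add 2 from each side. So sub: (-5*(5*(-5*x))) + 9 = 9.
Step 2. [(-5*(5*(-5*x))) + 9 = 9] subtract 9: x sits inside (… + 9), so sub: -5*(5*(-5*x)) = 0.
Step 3. [-5*(5*(-5*x)) = 0] -5·(inner) — divide through by -5. So div: 5*(-5*x) = 0.
Step 4. [5*(-5*x) = 0] 5·(inner) — divide through by 5 ⇒ div: -5*x = 0.
Step 5. [-5*x = 0] leading coefficient -5: divide by -5, so div: x = 0.

Answer: x ∈ {0}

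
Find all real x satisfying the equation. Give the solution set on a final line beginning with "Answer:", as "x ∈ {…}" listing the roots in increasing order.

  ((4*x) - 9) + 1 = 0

Step 1. [((4*x) - 9) + 1 = 0] +1 is outermost — subtract 1 both sides ⇒ sub: (4*x) - 9 = -1.
Step 2. [(4*x) - 9 = -1] -9 is outermost — add 9 both sides ⇒ sub: 4*x = 8.
Step 3. [4*x = 8] leading coefficient 4: divide by 4 ⇒ div: x = 2.

Answer: x ∈ {2}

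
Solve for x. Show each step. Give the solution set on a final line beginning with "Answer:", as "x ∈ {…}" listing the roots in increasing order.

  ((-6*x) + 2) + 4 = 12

Step 1. [((-6*x) + 2) + 4 = 12] peel the +4: subtract 4 from each side, so sub: (-6*x) + 2 = 8.
Step 2. [(-6*x) + 2 = 8] subtract 2: x sits inside (… + 2). So sub: -6*x = 6.
Step 3. [-6*x = 6] leading coefficient -6: divide by -6. So div: x = -1.

Answer: x ∈ {-1}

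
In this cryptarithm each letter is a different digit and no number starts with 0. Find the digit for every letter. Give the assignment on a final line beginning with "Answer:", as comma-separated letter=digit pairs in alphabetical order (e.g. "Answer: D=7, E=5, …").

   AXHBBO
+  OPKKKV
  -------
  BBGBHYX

Step 1. [col 1: O + V ≡ X (mod 10)] column 1 (O + V ≡ X (mod 10), carry-in 0) doesn't pin X yet; pick X=0 and continue, so X=0.
Step 2. [col 1: O + V ≡ X (mod 10)] several values work for O in column 1 (O + V ≡ X (mod 10), carry-in 0); try O=2, so O=2.
Step 3. [B] the sum has 7 digits but both addends have 6; that extra leading digit B is the final carry, namely 1. So B=1.
Step 4. [col 1: O + V ≡ X (mod 10)] in column 1 we have O+V≡X with carry-in 0; given O=2, X=0 and digits 0,1,2 already taken and all letters distinct, that pins V to 8 ⇒ V=8.
Step 5. [col 2: B + K ≡ Y (mod 10)] no forcing yet in column 2 (carry-in 1); Y=7 is free and consistent — try it. So Y=7.
Step 6. [col 2: B + K ≡ Y (mod 10)] column 2 reads B+K+carry(1)=Y with B=1, Y=7; with digits 0,1,2,7,8 already taken and all letters distinct, the only value for K is 5, so K=5.
Step 7. [col 3: B + K ≡ H (mod 10)] column 3: given B=1, K=5, carry-in 0, and digits 0,1,2,5,7,8 already taken and all letters distinct, B+K≡H (mod 10) forces H=6 ⇒ H=6.
Step 8. [col 5: X + P ≡ G (mod 10)] in column 5 we have X+P≡G with carry-in 1; given X=0 and digits 0,1,2,5,6,7,8 already taken and all letters distinct, that pins G to 4 ⇒ G=4.
Step 9. [col 5: X + P ≡ G (mod 10)] column 5: given X=0, G=4, carry-in 1, and digits 0,1,2,4,5,6,7,8 already taken and all letters distinct, X+P≡G (mod 10) forces P=3. So P=3.
Step 10. [col 6: A + O ≡ B (mod 10)] column 6 reads A+O+carry(0)=B with O=2, B=1; with digits 0,1,2,3,4,5,6,7,8 already taken and all letters distinct, the only value for A is 9 ⇒ A=9.

Answer: A=9, B=1, G=4, H=6, K=5, O=2, P=3, V=8, X=0, Y=7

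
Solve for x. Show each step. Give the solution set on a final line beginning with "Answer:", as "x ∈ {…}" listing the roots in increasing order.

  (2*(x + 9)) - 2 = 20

Step 1. [(2*(x + 9)) - 2 = 20] 2 comes off first (add 2), so sub: 2*(x + 9) = 22.
Step 2. [2*(x + 9) = 22] LHS = 2·(…); ÷2 both sides, so div: x + 9 = 11.
Step 3. [x + 9 = 11] peel the +9: subtract 9 from each side, so sub: x = 2.

Answer: x ∈ {2}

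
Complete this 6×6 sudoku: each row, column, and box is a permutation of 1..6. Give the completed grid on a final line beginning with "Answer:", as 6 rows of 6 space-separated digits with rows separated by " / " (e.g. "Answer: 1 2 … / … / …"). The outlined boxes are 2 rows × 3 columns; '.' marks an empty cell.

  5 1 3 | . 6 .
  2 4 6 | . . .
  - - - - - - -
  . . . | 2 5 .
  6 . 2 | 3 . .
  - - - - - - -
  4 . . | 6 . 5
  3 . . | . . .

Step 1. [r5c5∈{1,2,3}] in row 5, 3 fits only at r5c5 ⇒ r5c5=3.
Step 2. [r2c5∈{1}] only 1 remains possible at r2c5 ⇒ r2c5=1.
Step 3. [r4c5∈{4}] r4c5's peers cover all but 4. So r4c5=4.
Step 4. [r6c4∈{1,4}] across col 4, 1 lands solely at r6c4 ⇒ r6c4=1.
Step 5. [r3c1∈{1}] r3c1 has the single candidate 1 ⇒ r3c1=1.
Step 6. [r1c6∈{2,4}] r1c6 is the only open cell in row 1 admitting 2 ⇒ r1c6=2.
Step 7. [r6c2∈{2,5,6}] across row 6, 6 lands solely at r6c2. So r6c2=6.
Step 8. [r3c3∈{4}] nothing but 4 survives at r3c3 ⇒ r3c3=4.
Step 9. [r3c6∈{6}] nothing but 6 survives at r3c6. So r3c6=6.
Step 10. [r5c2∈{2}] r5c2's peers cover all but 2 ⇒ r5c2=2.
Step 11. [r2c4∈{5}] only 5 remains possible at r2c4 ⇒ r2c4=5.
Step 12. [r6c6∈{4}] only 4 remains possible at r6c6. So r6c6=4.
Step 13. [r5c3∈{1}] r5c3's peers cover all but 1 ⇒ r5c3=1.
Step 14. [r1c4∈{4}] only 4 remains possible at r1c4. So r1c4=4.
Step 15. [r2c6∈{3}] r2c6's peers cover all but 3, so r2c6=3.
Step 16. [r4c2∈{5}] r4c2 has the single candidate 5 ⇒ r4c2=5.
Step 17. [r4c6∈{1}] r4c6 is down to just 1, so r4c6=1.
Step 18. [r3c2∈{3}] r3c2 is down to just 3. So r3c2=3.
Step 19. [r6c5∈{2}] r6c5's peers cover all but 2, so r6c5=2.
Step 20. [r6c3∈{5}] nothing but 5 survives at r6c3 ⇒ r6c3=5.

Answer: 5 1 3 4 6 2 / 2 4 6 5 1 3 / 1 3 4 2 5 6 / 6 5 2 3 4 1 / 4 2 1 6 3 5 / 3 6 5 1 2 4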